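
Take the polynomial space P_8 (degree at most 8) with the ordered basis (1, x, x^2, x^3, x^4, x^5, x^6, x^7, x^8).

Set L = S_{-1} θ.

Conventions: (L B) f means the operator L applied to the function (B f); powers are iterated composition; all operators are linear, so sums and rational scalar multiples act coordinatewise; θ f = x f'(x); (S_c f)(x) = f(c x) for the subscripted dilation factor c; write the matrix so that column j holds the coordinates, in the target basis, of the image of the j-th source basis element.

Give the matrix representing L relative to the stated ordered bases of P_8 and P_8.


image of 1: 0
image of x: -x
image of x^2: 2x^2
image of x^3: -3x^3
image of x^4: 4x^4
image of x^5: -5x^5
image of x^6: 6x^6
image of x^7: -7x^7
image of x^8: 8x^8
each image's coordinates form column j of the matrix

the matrix is [[0, 0, 0, 0, 0, 0, 0, 0, 0]; [0, -1, 0, 0, 0, 0, 0, 0, 0]; [0, 0, 2, 0, 0, 0, 0, 0, 0]; [0, 0, 0, -3, 0, 0, 0, 0, 0]; [0, 0, 0, 0, 4, 0, 0, 0, 0]; [0, 0, 0, 0, 0, -5, 0, 0, 0]; [0, 0, 0, 0, 0, 0, 6, 0, 0]; [0, 0, 0, 0, 0, 0, 0, -7, 0]; [0, 0, 0, 0, 0, 0, 0, 0, 8]] (rows listed top to bottom)


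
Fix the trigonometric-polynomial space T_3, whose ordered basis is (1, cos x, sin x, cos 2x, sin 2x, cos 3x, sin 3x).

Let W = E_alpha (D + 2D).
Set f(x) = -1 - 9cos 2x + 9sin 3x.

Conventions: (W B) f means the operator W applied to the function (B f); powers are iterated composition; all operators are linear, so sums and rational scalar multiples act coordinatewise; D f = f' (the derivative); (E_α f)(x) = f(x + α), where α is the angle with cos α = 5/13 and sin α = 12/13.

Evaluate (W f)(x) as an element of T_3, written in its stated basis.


D f = 18sin 2x + 27cos 3x
D f = 18sin 2x + 27cos 3x
(2D) f = 36sin 2x + 54cos 3x
(D + 2D) f = 54sin 2x + 81cos 3x
E_alpha (D + 2D) f = (6480/169)cos 2x - (6426/169)sin 2x - (164835/2197)cos 3x + (67068/2197)sin 3x

g(x) = (6480/169)cos 2x - (6426/169)sin 2x - (164835/2197)cos 3x + (67068/2197)sin 3x


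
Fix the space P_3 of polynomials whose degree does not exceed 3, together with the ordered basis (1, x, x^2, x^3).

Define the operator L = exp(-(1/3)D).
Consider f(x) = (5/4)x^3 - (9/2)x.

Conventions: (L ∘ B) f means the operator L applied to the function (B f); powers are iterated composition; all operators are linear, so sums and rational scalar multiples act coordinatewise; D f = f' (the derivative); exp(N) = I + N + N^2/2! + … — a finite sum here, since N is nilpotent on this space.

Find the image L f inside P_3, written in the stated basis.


the result is g(x) = (5/4)x^3 - (5/4)x^2 - (49/12)x + 157/108

order-1 term: -(5/4)x^2 + 3/2
order-2 term: (5/12)x
order-3 term: -5/108
the series for exp(-(1/3)D) f terminates at order 3
exp(-(1/3)D) f = (5/4)x^3 - (5/4)x^2 - (49/12)x + 157/108


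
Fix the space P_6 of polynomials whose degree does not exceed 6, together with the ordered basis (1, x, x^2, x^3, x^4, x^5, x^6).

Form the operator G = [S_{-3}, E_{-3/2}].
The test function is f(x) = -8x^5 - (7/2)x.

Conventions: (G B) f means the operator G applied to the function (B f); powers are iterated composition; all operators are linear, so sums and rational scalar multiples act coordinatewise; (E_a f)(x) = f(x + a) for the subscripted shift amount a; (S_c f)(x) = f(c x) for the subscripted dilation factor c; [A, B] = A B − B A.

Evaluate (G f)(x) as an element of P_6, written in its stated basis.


E_{-3/2} f = -8x^5 + 60x^4 - 180x^3 + 270x^2 - 206x + 66
S_{-3} E_{-3/2} f = 1944x^5 + 4860x^4 + 4860x^3 + 2430x^2 + 618x + 66
S_{-3} f = 1944x^5 + (21/2)x
E_{-3/2} S_{-3} f = 1944x^5 - 14580x^4 + 43740x^3 - 65610x^2 + 49218x - 14778
[S_{-3}, E_{-3/2}] f = 19440x^4 - 38880x^3 + 68040x^2 - 48600x + 14844

the image equals g(x) = 19440x^4 - 38880x^3 + 68040x^2 - 48600x + 14844


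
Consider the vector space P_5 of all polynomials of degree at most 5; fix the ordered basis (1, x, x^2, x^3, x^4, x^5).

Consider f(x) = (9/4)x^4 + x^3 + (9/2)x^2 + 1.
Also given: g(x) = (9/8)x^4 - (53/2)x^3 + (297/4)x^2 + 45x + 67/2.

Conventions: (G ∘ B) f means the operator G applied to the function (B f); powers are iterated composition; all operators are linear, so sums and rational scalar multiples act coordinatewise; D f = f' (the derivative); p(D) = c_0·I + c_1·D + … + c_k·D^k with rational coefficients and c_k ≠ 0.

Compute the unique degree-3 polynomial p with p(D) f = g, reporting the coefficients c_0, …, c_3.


D^0 f = (9/4)x^4 + x^3 + (9/2)x^2 + 1
D^1 f = 9x^3 + 3x^2 + 9x
D^2 f = 27x^2 + 6x + 9
D^3 f = 54x + 6
matching coefficients of g against c_0 f + c_1 Df + … from the top degree down determines the c_i
solution: c_0 = 1/2, c_1 = -3, c_2 = 3, c_3 = 1

c_0 = 1/2, c_1 = -3, c_2 = 3, c_3 = 1


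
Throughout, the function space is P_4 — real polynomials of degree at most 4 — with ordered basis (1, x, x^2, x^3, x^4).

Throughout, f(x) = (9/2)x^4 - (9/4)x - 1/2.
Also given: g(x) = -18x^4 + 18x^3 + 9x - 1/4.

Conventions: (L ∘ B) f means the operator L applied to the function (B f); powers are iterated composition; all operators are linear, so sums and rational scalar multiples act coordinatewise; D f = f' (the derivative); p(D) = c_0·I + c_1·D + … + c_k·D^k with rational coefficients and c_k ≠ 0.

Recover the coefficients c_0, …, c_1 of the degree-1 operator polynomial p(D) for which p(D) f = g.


D^0 f = (9/2)x^4 - (9/4)x - 1/2
D^1 f = 18x^3 - 9/4
matching coefficients of g against c_0 f + c_1 Df + … from the top degree down determines the c_i
solution: c_0 = -4, c_1 = 1

c_0 = -4, c_1 = 1


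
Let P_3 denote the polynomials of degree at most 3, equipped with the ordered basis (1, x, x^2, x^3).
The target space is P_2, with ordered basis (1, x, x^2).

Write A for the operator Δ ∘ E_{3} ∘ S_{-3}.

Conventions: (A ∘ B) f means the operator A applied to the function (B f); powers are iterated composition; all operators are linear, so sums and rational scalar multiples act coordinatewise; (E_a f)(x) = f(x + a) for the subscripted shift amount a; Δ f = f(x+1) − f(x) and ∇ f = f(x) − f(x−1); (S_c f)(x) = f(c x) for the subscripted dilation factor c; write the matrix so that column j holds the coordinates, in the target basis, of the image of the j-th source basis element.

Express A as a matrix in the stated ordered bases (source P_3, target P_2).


image of 1: 0
image of x: -3
image of x^2: 18x + 63
image of x^3: -81x^2 - 567x - 999
each image's coordinates form column j of the matrix

the matrix is [[0, -3, 63, -999]; [0, 0, 18, -567]; [0, 0, 0, -81]] (rows listed top to bottom)


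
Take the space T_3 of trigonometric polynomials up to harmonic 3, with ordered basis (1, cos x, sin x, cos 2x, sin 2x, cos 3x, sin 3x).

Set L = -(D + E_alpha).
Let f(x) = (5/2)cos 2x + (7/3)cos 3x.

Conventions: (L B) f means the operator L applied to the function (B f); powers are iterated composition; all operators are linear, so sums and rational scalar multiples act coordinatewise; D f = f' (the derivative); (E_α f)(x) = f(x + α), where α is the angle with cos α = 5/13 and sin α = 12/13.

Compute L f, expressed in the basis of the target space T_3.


g(x) = (595/338)cos 2x + (1145/169)sin 2x + (14245/6591)cos 3x + (13447/2197)sin 3x

D f = -5sin 2x - 7sin 3x
E_alpha f = -(595/338)cos 2x - (300/169)sin 2x - (14245/6591)cos 3x + (1932/2197)sin 3x
(D + E_alpha) f = -(595/338)cos 2x - (1145/169)sin 2x - (14245/6591)cos 3x - (13447/2197)sin 3x
(-(D + E_alpha)) f = (595/338)cos 2x + (1145/169)sin 2x + (14245/6591)cos 3x + (13447/2197)sin 3x


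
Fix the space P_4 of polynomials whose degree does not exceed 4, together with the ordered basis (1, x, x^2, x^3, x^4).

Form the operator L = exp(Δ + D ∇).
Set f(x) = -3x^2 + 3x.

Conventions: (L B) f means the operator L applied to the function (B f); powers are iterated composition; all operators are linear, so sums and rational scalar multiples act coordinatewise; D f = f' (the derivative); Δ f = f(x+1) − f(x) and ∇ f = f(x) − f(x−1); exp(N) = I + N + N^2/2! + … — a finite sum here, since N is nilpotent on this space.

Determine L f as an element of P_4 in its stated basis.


order-1 term: -6x - 6
order-2 term: -3
the series for exp(Δ + D ∇) f terminates at order 2
exp(Δ + D ∇) f = -3x^2 - 3x - 9

the result is g(x) = -3x^2 - 3x - 9


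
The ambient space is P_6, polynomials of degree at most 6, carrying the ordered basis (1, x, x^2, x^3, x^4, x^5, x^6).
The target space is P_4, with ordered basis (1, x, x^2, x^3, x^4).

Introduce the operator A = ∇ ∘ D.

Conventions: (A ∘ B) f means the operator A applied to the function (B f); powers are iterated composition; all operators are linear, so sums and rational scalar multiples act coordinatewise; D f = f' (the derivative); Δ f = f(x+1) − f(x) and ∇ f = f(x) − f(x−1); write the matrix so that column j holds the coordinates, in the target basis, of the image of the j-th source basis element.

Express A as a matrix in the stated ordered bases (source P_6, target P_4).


image of 1: 0
image of x: 0
image of x^2: 2
image of x^3: 6x - 3
image of x^4: 12x^2 - 12x + 4
image of x^5: 20x^3 - 30x^2 + 20x - 5
image of x^6: 30x^4 - 60x^3 + 60x^2 - 30x + 6
each image's coordinates form column j of the matrix

the matrix is [[0, 0, 2, -3, 4, -5, 6]; [0, 0, 0, 6, -12, 20, -30]; [0, 0, 0, 0, 12, -30, 60]; [0, 0, 0, 0, 0, 20, -60]; [0, 0, 0, 0, 0, 0, 30]] (rows listed top to bottom)


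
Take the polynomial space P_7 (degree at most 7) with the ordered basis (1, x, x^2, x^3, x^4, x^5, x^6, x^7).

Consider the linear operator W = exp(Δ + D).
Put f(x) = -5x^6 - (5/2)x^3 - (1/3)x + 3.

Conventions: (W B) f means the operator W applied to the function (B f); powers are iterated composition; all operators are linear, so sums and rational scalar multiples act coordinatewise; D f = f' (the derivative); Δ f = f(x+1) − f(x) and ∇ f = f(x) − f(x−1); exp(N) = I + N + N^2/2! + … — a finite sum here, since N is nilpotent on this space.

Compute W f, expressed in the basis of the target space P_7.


g(x) = -5x^6 - 60x^5 - 375x^4 - (3005/2)x^3 - 3915x^2 - (36767/6)x - 26521/6

order-1 term: -60x^5 - 75x^4 - 100x^3 - 90x^2 - (75/2)x - 49/6
order-2 term: -300x^4 - 600x^3 - 825x^2 - 630x - 200
order-3 term: -800x^3 - 1800x^2 - 2100x - 995
order-4 term: -1200x^2 - 2400x - 1700
order-5 term: -960x - 1200
order-6 term: -320
the series for exp(Δ + D) f terminates at order 6
exp(Δ + D) f = -5x^6 - 60x^5 - 375x^4 - (3005/2)x^3 - 3915x^2 - (36767/6)x - 26521/6


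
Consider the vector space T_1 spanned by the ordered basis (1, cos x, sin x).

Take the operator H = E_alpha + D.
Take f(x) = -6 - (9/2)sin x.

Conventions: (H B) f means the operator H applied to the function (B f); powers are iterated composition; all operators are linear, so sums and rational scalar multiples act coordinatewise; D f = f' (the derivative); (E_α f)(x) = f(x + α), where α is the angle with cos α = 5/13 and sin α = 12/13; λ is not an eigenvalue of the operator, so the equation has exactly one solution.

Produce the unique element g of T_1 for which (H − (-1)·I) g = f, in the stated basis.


write g with unknown coordinates in the stated basis and equate coefficients in (H − (-1)·I) g = f
solving from the highest basis element down gives g = -3 + (225/146)cos x - (81/73)sin x
check: H g = -3 - (225/146)cos x - (495/146)sin x
so H g − (-1)·g = -6 - (9/2)sin x = f ✓

g(x) = -3 + (225/146)cos x - (81/73)sin x


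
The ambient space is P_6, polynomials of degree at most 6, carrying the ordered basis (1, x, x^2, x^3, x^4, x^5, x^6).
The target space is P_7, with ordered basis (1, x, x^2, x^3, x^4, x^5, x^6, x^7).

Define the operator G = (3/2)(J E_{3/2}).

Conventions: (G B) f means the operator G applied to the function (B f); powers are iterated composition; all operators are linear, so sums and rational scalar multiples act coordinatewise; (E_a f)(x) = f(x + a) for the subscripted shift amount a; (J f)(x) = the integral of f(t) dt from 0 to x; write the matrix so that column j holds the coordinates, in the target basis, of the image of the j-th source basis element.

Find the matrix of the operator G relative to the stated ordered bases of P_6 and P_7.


the matrix is [[0, 0, 0, 0, 0, 0, 0]; [3/2, 9/4, 27/8, 81/16, 243/32, 729/64, 2187/128]; [0, 3/4, 9/4, 81/16, 81/8, 1215/64, 2187/64]; [0, 0, 1/2, 9/4, 27/4, 135/8, 1215/32]; [0, 0, 0, 3/8, 9/4, 135/16, 405/16]; [0, 0, 0, 0, 3/10, 9/4, 81/8]; [0, 0, 0, 0, 0, 1/4, 9/4]; [0, 0, 0, 0, 0, 0, 3/14]] (rows listed top to bottom)

image of 1: (3/2)x
image of x: (3/4)x^2 + (9/4)x
image of x^2: (1/2)x^3 + (9/4)x^2 + (27/8)x
image of x^3: (3/8)x^4 + (9/4)x^3 + (81/16)x^2 + (81/16)x
image of x^4: (3/10)x^5 + (9/4)x^4 + (27/4)x^3 + (81/8)x^2 + (243/32)x
image of x^5: (1/4)x^6 + (9/4)x^5 + (135/16)x^4 + (135/8)x^3 + (1215/64)x^2 + (729/64)x
image of x^6: (3/14)x^7 + (9/4)x^6 + (81/8)x^5 + (405/16)x^4 + (1215/32)x^3 + (2187/64)x^2 + (2187/128)x
each image's coordinates form column j of the matrix


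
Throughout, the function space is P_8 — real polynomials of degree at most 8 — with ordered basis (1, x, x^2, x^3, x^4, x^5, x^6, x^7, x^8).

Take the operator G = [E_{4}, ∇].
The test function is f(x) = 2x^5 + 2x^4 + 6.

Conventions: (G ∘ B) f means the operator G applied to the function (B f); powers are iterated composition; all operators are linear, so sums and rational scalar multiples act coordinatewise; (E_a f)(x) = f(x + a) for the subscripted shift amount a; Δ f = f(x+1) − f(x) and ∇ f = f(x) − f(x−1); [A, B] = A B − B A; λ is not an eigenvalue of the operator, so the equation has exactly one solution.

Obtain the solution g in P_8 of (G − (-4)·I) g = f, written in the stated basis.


write g with unknown coordinates in the stated basis and equate coefficients in (G − (-4)·I) g = f
solving from the highest basis element down gives g = (1/2)x^5 + (1/2)x^4 + 3/2
check: G g = 0
so G g − (-4)·g = 2x^5 + 2x^4 + 6 = f ✓

the result is g(x) = (1/2)x^5 + (1/2)x^4 + 3/2


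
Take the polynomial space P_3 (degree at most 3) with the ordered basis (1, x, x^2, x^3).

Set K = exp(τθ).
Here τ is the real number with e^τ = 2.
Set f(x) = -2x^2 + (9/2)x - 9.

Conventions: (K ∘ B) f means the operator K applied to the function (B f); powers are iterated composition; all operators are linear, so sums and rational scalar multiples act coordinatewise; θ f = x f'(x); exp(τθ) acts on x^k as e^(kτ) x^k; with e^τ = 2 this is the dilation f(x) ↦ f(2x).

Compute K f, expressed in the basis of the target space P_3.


the result is g(x) = -8x^2 + 9x - 9

exp(τθ) x^k = e^(kτ) x^k; with e^τ = 2 this sends x^k to 2^k x^k
x ↦ 2 x
x^2 ↦ 4 x^2
applying this coordinatewise to f: exp(τθ) f = -8x^2 + 9x - 9


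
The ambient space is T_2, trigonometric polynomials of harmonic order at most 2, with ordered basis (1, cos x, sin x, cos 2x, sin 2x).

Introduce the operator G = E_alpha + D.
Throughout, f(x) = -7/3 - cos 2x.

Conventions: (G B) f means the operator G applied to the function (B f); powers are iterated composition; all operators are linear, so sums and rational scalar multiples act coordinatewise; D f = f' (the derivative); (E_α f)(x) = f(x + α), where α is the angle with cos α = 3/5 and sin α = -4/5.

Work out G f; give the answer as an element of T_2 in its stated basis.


g(x) = -7/3 + (7/25)cos 2x + (26/25)sin 2x

E_alpha f = -7/3 + (7/25)cos 2x - (24/25)sin 2x
D f = 2sin 2x
(E_alpha + D) f = -7/3 + (7/25)cos 2x + (26/25)sin 2x


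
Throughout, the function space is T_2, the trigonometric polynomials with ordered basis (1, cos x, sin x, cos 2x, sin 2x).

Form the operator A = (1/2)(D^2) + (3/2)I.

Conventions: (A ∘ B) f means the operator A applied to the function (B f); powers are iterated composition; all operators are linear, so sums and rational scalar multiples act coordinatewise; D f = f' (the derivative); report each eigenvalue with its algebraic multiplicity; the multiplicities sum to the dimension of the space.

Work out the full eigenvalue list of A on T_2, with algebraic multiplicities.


λ = -1/2 (multiplicity 2), λ = 1 (multiplicity 2), λ = 3/2 (multiplicity 1)

image of 1: 3/2
image of cos x: cos x
image of sin x: sin x
image of cos 2x: -(1/2)cos 2x
image of sin 2x: -(1/2)sin 2x
the matrix is diagonal; its diagonal is (3/2, 1, 1, -1/2, -1/2)
for a triangular matrix the eigenvalues are the diagonal entries, with algebraic multiplicity their repetition count


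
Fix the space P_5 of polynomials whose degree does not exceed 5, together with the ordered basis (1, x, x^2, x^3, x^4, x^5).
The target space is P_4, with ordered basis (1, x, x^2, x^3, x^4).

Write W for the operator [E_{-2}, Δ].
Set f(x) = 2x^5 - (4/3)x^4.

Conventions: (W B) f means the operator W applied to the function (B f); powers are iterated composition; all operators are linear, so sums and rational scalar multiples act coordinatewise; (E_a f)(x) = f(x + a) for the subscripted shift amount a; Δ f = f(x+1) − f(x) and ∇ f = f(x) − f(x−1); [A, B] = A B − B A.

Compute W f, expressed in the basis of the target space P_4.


Δ f = 10x^4 + (44/3)x^3 + 12x^2 + (14/3)x + 2/3
E_{-2} Δ f = 10x^4 - (196/3)x^3 + 164x^2 - (562/3)x + 82
E_{-2} f = 2x^5 - (64/3)x^4 + (272/3)x^3 - 192x^2 + (608/3)x - 256/3
Δ E_{-2} f = 10x^4 - (196/3)x^3 + 164x^2 - (562/3)x + 82
[E_{-2}, Δ] f = 0

the result is g(x) = 0


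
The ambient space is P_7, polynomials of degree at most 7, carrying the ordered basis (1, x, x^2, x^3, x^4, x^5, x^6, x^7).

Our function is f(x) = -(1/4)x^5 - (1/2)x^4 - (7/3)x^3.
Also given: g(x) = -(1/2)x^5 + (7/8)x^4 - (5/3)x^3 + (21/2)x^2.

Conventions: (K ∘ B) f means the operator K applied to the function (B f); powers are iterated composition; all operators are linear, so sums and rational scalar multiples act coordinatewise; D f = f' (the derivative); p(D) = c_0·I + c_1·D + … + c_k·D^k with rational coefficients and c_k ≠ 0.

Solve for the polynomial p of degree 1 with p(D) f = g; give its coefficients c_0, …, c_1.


D^0 f = -(1/4)x^5 - (1/2)x^4 - (7/3)x^3
D^1 f = -(5/4)x^4 - 2x^3 - 7x^2
matching coefficients of g against c_0 f + c_1 Df + … from the top degree down determines the c_i
solution: c_0 = 2, c_1 = -3/2

p(D) = 2·I − (3/2)·D, i.e. c_0 = 2, c_1 = -3/2


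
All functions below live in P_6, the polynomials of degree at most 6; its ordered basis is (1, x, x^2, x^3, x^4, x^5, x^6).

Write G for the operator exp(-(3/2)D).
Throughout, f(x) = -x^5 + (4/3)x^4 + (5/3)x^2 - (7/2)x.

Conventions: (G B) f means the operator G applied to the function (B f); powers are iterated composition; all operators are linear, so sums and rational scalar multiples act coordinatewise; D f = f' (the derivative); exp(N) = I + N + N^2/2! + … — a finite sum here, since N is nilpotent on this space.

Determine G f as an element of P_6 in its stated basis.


order-1 term: (15/2)x^4 - 8x^3 - 5x + 21/4
order-2 term: -(45/2)x^3 + 18x^2 + 15/4
order-3 term: (135/4)x^2 - 18x
order-4 term: -(405/16)x + 27/4
order-5 term: 243/32
the series for exp(-(3/2)D) f terminates at order 5
exp(-(3/2)D) f = -x^5 + (53/6)x^4 - (61/2)x^3 + (641/12)x^2 - (829/16)x + 747/32

the image equals g(x) = -x^5 + (53/6)x^4 - (61/2)x^3 + (641/12)x^2 - (829/16)x + 747/32


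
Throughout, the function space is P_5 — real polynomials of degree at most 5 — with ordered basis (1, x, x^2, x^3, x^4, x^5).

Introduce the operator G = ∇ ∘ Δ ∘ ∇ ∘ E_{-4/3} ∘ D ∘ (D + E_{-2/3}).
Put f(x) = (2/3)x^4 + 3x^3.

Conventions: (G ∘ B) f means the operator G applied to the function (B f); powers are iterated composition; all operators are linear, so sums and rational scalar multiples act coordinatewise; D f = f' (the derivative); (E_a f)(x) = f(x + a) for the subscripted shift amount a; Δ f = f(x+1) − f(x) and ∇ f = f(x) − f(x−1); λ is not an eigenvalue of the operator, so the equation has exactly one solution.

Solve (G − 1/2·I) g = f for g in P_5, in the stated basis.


write g with unknown coordinates in the stated basis and equate coefficients in (G − 1/2·I) g = f
solving from the highest basis element down gives g = -(4/3)x^4 - 6x^3 - 64
check: G g = -32
so G g − 1/2·g = (2/3)x^4 + 3x^3 = f ✓

g(x) = -(4/3)x^4 - 6x^3 - 64


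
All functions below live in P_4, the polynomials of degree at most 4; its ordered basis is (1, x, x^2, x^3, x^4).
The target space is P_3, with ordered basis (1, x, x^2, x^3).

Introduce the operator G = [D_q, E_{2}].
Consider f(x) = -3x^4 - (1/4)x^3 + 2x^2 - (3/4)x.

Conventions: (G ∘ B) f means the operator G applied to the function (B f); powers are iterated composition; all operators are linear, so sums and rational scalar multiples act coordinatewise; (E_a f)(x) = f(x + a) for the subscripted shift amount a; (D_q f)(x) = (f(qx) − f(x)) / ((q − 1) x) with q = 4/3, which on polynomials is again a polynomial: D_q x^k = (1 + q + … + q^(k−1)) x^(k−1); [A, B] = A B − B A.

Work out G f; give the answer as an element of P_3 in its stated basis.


g(x) = 18x^2 + (1187/18)x + 178/3

E_{2} f = -3x^4 - (97/4)x^3 - (143/2)x^2 - (367/4)x - 87/2
D_q E_{2} f = -(175/9)x^3 - (3589/36)x^2 - (1001/6)x - 367/4
D_q f = -(175/9)x^3 - (37/36)x^2 + (14/3)x - 3/4
E_{2} D_q f = -(175/9)x^3 - (4237/36)x^2 - (2095/9)x - 1813/12
[D_q, E_{2}] f = 18x^2 + (1187/18)x + 178/3


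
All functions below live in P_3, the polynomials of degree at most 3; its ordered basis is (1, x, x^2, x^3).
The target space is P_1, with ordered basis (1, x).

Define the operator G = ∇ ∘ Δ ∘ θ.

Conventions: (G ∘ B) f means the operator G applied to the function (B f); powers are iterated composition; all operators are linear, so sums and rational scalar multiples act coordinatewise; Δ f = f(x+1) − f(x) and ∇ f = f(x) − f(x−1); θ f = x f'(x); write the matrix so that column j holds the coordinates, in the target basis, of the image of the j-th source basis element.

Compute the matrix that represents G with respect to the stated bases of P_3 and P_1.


the matrix is [[0, 0, 4, 0]; [0, 0, 0, 18]] (rows listed top to bottom)

image of 1: 0
image of x: 0
image of x^2: 4
image of x^3: 18x
each image's coordinates form column j of the matrix


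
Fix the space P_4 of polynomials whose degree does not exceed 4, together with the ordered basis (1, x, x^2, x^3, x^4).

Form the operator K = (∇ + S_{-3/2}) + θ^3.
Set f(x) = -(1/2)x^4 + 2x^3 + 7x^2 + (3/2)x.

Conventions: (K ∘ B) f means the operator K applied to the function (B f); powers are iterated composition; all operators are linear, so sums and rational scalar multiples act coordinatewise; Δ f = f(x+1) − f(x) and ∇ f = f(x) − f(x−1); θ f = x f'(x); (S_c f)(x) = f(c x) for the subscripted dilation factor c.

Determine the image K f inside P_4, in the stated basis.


the result is g(x) = -(1105/32)x^4 + (181/4)x^3 + (323/4)x^2 + (21/4)x - 3

∇ f = -2x^3 + 9x^2 + 6x - 3
S_{-3/2} f = -(81/32)x^4 - (27/4)x^3 + (63/4)x^2 - (9/4)x
(∇ + S_{-3/2}) f = -(81/32)x^4 - (35/4)x^3 + (99/4)x^2 + (15/4)x - 3
θ f = -2x^4 + 6x^3 + 14x^2 + (3/2)x
θ θ f = -8x^4 + 18x^3 + 28x^2 + (3/2)x
θ θ θ f = -32x^4 + 54x^3 + 56x^2 + (3/2)x
((∇ + S_{-3/2}) + θ^3) f = -(1105/32)x^4 + (181/4)x^3 + (323/4)x^2 + (21/4)x - 3


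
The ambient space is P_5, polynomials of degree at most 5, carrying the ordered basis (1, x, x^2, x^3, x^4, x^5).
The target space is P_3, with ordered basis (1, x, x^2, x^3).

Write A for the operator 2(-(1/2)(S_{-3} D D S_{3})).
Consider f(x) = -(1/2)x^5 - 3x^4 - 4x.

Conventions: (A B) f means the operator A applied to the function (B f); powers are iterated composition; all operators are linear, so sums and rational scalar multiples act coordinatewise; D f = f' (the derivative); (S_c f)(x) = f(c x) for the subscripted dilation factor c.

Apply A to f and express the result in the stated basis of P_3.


S_{3} f = -(243/2)x^5 - 243x^4 - 12x
D S_{3} f = -(1215/2)x^4 - 972x^3 - 12
D D S_{3} f = -2430x^3 - 2916x^2
S_{-3} D D S_{3} f = 65610x^3 - 26244x^2
(-(1/2)(S_{-3} D D S_{3})) f = -32805x^3 + 13122x^2
(2(-(1/2)(S_{-3} D D S_{3}))) f = -65610x^3 + 26244x^2

g(x) = -65610x^3 + 26244x^2


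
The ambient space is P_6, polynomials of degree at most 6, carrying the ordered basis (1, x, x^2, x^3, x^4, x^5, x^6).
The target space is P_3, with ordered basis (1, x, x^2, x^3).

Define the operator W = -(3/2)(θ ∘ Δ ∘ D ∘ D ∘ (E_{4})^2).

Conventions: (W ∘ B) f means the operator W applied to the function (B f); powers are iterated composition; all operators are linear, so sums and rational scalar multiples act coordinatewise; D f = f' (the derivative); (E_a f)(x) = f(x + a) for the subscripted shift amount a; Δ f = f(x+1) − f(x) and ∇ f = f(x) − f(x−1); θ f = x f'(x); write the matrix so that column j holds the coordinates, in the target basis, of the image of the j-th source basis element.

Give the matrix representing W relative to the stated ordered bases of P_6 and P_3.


image of 1: 0
image of x: 0
image of x^2: 0
image of x^3: 0
image of x^4: -36x
image of x^5: -180x^2 - 1530x
image of x^6: -540x^3 - 9180x^2 - 39060x
each image's coordinates form column j of the matrix

the matrix is [[0, 0, 0, 0, 0, 0, 0]; [0, 0, 0, 0, -36, -1530, -39060]; [0, 0, 0, 0, 0, -180, -9180]; [0, 0, 0, 0, 0, 0, -540]] (rows listed top to bottom)


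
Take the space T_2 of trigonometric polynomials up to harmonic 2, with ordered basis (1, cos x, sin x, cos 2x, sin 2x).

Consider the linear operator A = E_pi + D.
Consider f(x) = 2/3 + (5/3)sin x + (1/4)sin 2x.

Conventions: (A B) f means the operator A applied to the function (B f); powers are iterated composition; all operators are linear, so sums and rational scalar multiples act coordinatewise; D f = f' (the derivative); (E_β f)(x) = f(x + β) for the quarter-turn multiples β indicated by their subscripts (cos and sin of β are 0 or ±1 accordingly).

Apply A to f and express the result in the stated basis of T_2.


the image equals g(x) = 2/3 + (5/3)cos x - (5/3)sin x + (1/2)cos 2x + (1/4)sin 2x

E_pi f = 2/3 - (5/3)sin x + (1/4)sin 2x
D f = (5/3)cos x + (1/2)cos 2x
(E_pi + D) f = 2/3 + (5/3)cos x - (5/3)sin x + (1/2)cos 2x + (1/4)sin 2x


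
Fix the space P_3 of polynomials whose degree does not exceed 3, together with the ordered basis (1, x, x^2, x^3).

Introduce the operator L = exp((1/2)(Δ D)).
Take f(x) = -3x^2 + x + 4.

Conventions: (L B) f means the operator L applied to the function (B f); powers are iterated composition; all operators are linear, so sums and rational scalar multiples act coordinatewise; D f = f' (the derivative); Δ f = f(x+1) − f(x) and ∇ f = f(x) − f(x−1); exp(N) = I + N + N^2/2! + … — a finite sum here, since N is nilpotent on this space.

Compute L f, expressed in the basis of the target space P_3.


order-1 term: -3
the series for exp((1/2)(Δ D)) f terminates at order 1
exp((1/2)(Δ D)) f = -3x^2 + x + 1

the image equals g(x) = -3x^2 + x + 1


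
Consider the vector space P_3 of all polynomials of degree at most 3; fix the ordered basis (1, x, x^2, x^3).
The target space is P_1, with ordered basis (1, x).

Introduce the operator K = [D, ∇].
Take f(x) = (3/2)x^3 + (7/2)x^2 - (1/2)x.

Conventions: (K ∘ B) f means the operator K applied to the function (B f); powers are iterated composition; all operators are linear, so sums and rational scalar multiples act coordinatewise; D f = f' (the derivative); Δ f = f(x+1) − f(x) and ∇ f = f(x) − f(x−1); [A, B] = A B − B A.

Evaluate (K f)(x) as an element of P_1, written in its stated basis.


∇ f = (9/2)x^2 + (5/2)x - 5/2
D ∇ f = 9x + 5/2
D f = (9/2)x^2 + 7x - 1/2
∇ D f = 9x + 5/2
[D, ∇] f = 0

the result is g(x) = 0


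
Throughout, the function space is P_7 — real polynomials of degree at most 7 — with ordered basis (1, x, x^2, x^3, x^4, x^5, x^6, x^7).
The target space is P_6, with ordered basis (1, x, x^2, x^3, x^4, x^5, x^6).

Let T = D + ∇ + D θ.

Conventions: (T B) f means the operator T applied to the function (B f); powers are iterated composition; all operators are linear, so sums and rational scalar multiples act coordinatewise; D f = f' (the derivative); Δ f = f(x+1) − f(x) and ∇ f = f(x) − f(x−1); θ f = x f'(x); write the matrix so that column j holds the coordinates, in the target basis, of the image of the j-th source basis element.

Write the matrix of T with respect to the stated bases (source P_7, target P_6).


the matrix is [[0, 3, -1, 1, -1, 1, -1, 1]; [0, 0, 8, -3, 4, -5, 6, -7]; [0, 0, 0, 15, -6, 10, -15, 21]; [0, 0, 0, 0, 24, -10, 20, -35]; [0, 0, 0, 0, 0, 35, -15, 35]; [0, 0, 0, 0, 0, 0, 48, -21]; [0, 0, 0, 0, 0, 0, 0, 63]] (rows listed top to bottom)

image of 1: 0
image of x: 3
image of x^2: 8x - 1
image of x^3: 15x^2 - 3x + 1
image of x^4: 24x^3 - 6x^2 + 4x - 1
image of x^5: 35x^4 - 10x^3 + 10x^2 - 5x + 1
image of x^6: 48x^5 - 15x^4 + 20x^3 - 15x^2 + 6x - 1
image of x^7: 63x^6 - 21x^5 + 35x^4 - 35x^3 + 21x^2 - 7x + 1
each image's coordinates form column j of the matrix


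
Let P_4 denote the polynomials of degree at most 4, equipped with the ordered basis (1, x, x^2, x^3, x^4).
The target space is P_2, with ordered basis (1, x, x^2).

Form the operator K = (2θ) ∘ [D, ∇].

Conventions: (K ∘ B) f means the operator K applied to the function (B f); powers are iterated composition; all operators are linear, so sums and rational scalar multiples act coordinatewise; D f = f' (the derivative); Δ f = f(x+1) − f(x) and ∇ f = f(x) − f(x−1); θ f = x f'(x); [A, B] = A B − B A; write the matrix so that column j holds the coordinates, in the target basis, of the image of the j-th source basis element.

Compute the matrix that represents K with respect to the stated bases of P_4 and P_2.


the matrix is [[0, 0, 0, 0, 0]; [0, 0, 0, 0, 0]; [0, 0, 0, 0, 0]] (rows listed top to bottom)

image of 1: 0
image of x: 0
image of x^2: 0
image of x^3: 0
image of x^4: 0
each image's coordinates form column j of the matrix


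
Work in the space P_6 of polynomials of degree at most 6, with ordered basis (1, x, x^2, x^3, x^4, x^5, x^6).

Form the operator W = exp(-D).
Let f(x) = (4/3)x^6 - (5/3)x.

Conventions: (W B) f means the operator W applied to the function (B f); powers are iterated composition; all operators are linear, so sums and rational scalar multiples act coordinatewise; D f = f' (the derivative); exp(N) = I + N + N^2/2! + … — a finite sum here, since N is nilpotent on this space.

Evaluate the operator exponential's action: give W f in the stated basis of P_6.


the result is g(x) = (4/3)x^6 - 8x^5 + 20x^4 - (80/3)x^3 + 20x^2 - (29/3)x + 3

order-1 term: -8x^5 + 5/3
order-2 term: 20x^4
order-3 term: -(80/3)x^3
order-4 term: 20x^2
order-5 term: -8x
order-6 term: 4/3
the series for exp(-D) f terminates at order 6
exp(-D) f = (4/3)x^6 - 8x^5 + 20x^4 - (80/3)x^3 + 20x^2 - (29/3)x + 3


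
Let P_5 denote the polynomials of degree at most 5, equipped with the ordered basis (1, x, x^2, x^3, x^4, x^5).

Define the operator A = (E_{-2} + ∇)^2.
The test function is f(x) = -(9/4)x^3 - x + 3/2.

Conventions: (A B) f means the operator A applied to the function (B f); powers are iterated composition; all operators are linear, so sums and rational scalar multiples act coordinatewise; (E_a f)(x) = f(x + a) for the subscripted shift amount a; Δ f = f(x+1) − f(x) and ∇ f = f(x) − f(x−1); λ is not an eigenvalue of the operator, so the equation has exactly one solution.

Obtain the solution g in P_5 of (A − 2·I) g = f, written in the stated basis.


the result is g(x) = (9/4)x^3 - (27/2)x^2 + 109x - 799/2

write g with unknown coordinates in the stated basis and equate coefficients in (A − 2·I) g = f
solving from the highest basis element down gives g = (9/4)x^3 - (27/2)x^2 + 109x - 799/2
check: A g = (9/4)x^3 - 27x^2 + 217x - 1595/2
so A g − 2·g = -(9/4)x^3 - x + 3/2 = f ✓


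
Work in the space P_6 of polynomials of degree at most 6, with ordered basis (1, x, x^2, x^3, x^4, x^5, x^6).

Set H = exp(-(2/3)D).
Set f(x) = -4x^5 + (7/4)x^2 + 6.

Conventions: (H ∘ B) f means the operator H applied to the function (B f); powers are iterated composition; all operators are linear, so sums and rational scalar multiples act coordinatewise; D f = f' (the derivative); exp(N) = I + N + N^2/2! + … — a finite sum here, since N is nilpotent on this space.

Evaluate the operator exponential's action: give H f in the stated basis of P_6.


the image equals g(x) = -4x^5 + (40/3)x^4 - (160/9)x^3 + (1469/108)x^2 - (509/81)x + 1775/243

order-1 term: (40/3)x^4 - (7/3)x
order-2 term: -(160/9)x^3 + 7/9
order-3 term: (320/27)x^2
order-4 term: -(320/81)x
order-5 term: 128/243
the series for exp(-(2/3)D) f terminates at order 5
exp(-(2/3)D) f = -4x^5 + (40/3)x^4 - (160/9)x^3 + (1469/108)x^2 - (509/81)x + 1775/243


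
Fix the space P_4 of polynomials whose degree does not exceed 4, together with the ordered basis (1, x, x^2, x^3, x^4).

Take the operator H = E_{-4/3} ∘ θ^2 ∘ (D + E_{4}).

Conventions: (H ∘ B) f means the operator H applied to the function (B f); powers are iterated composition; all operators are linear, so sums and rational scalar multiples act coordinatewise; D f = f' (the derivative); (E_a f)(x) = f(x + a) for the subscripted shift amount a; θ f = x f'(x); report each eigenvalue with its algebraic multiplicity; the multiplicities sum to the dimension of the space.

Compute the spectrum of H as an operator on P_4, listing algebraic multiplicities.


image of 1: 0
image of x: x - 4/3
image of x^2: 4x^2 - (2/3)x - 56/9
image of x^3: 9x^3 + 24x^2 - 64x + 64/3
image of x^4: 16x^4 + (284/3)x^3 - (496/3)x^2 + (1088/27)x - 2816/81
the matrix is upper triangular; its diagonal is (0, 1, 4, 9, 16)
for a triangular matrix the eigenvalues are the diagonal entries, with algebraic multiplicity their repetition count

λ = 0 (multiplicity 1), λ = 1 (multiplicity 1), λ = 4 (multiplicity 1), λ = 9 (multiplicity 1), λ = 16 (multiplicity 1)


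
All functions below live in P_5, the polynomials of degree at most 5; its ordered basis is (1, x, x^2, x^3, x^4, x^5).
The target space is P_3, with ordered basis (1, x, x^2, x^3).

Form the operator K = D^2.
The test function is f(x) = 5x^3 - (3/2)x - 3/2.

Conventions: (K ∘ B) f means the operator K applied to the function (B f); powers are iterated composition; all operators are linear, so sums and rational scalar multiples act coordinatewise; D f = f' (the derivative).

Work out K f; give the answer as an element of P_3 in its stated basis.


g(x) = 30x

D f = 15x^2 - 3/2
D D f = 30x


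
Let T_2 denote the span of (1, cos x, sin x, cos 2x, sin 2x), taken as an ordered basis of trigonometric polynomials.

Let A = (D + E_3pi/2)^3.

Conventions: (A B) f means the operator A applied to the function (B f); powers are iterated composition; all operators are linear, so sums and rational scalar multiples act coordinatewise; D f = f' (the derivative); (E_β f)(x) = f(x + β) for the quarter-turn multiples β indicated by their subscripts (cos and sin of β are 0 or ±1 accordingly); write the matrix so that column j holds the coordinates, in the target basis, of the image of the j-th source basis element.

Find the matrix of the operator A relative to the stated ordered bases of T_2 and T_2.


the matrix is [[1, 0, 0, 0, 0]; [0, 0, 0, 0, 0]; [0, 0, 0, 0, 0]; [0, 0, 0, 11, -2]; [0, 0, 0, 2, 11]] (rows listed top to bottom)

image of 1: 1
image of cos x: 0
image of sin x: 0
image of cos 2x: 11cos 2x + 2sin 2x
image of sin 2x: -2cos 2x + 11sin 2x
each image's coordinates form column j of the matrix


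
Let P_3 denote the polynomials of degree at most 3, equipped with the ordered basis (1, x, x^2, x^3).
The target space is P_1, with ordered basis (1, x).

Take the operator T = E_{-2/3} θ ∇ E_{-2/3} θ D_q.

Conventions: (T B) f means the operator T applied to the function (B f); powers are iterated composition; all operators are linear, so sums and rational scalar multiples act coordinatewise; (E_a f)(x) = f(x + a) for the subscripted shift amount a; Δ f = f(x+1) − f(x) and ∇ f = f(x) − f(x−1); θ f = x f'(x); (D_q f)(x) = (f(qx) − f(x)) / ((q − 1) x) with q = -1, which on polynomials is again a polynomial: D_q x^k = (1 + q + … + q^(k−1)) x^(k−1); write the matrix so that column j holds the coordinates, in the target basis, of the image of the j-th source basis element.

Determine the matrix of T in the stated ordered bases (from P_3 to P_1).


image of 1: 0
image of x: 0
image of x^2: 0
image of x^3: 4x - 8/3
each image's coordinates form column j of the matrix

the matrix is [[0, 0, 0, -8/3]; [0, 0, 0, 4]] (rows listed top to bottom)


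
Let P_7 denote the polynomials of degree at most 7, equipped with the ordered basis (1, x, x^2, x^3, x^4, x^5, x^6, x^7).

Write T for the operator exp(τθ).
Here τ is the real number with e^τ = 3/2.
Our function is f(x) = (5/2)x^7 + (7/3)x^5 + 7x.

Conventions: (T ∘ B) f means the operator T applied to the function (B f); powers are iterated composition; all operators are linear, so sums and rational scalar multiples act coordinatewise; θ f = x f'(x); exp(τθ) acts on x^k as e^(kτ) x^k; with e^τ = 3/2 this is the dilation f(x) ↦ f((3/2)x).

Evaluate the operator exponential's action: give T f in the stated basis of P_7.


exp(τθ) x^k = e^(kτ) x^k; with e^τ = 3/2 this sends x^k to (3/2)^k x^k
x ↦ 3/2 x
x^5 ↦ 243/32 x^5
x^7 ↦ 2187/128 x^7
applying this coordinatewise to f: exp(τθ) f = (10935/256)x^7 + (567/32)x^5 + (21/2)x

the image equals g(x) = (10935/256)x^7 + (567/32)x^5 + (21/2)x


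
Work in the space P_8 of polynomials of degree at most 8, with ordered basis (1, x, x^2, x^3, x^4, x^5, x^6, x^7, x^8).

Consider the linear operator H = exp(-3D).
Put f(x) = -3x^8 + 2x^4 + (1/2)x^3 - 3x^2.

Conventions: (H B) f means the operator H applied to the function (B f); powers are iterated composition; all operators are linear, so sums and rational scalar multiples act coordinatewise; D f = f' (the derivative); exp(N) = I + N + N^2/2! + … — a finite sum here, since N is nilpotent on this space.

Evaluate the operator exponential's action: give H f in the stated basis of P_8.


the image equals g(x) = -3x^8 + 72x^7 - 756x^6 + 4536x^5 - 17008x^4 + (81601/2)x^3 - (122271/2)x^2 + (104607/2)x - 39123/2

order-1 term: 72x^7 - 24x^3 - (9/2)x^2 + 18x
order-2 term: -756x^6 + 108x^2 + (27/2)x - 27
order-3 term: 4536x^5 - 216x - 27/2
order-4 term: -17010x^4 + 162
order-5 term: 40824x^3
order-6 term: -61236x^2
order-7 term: 52488x
order-8 term: -19683
the series for exp(-3D) f terminates at order 8
exp(-3D) f = -3x^8 + 72x^7 - 756x^6 + 4536x^5 - 17008x^4 + (81601/2)x^3 - (122271/2)x^2 + (104607/2)x - 39123/2


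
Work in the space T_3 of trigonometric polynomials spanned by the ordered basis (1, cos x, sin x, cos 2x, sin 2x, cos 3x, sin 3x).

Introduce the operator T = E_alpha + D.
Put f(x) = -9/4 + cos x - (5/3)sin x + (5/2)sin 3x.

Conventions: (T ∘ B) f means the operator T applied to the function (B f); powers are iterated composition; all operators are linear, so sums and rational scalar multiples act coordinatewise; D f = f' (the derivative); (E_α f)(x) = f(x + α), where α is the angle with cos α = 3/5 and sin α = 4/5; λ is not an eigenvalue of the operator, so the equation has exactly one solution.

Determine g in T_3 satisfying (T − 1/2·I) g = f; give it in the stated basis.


the image equals g(x) = -9/2 + (62/65)cos x + (98/195)sin x - (4190/6649)cos 3x - (1795/6649)sin 3x

write g with unknown coordinates in the stated basis and equate coefficients in (T − 1/2·I) g = f
solving from the highest basis element down gives g = -9/2 + (62/65)cos x + (98/195)sin x - (4190/6649)cos 3x - (1795/6649)sin 3x
check: T g = -9/2 + (96/65)cos x - (92/65)sin x - (2095/6649)cos 3x + (15725/6649)sin 3x
so T g − 1/2·g = -9/4 + cos x - (5/3)sin x + (5/2)sin 3x = f ✓


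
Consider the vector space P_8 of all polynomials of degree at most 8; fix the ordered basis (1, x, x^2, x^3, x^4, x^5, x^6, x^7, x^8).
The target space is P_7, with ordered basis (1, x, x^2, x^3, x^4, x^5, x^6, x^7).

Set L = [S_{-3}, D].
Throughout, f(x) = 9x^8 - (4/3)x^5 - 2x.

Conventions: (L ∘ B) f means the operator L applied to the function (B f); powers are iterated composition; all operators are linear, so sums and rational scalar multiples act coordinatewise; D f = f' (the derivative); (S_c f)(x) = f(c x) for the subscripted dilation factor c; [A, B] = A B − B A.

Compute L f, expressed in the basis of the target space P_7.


the result is g(x) = -629856x^7 - 2160x^4 - 8

D f = 72x^7 - (20/3)x^4 - 2
S_{-3} D f = -157464x^7 - 540x^4 - 2
S_{-3} f = 59049x^8 + 324x^5 + 6x
D S_{-3} f = 472392x^7 + 1620x^4 + 6
[S_{-3}, D] f = -629856x^7 - 2160x^4 - 8
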